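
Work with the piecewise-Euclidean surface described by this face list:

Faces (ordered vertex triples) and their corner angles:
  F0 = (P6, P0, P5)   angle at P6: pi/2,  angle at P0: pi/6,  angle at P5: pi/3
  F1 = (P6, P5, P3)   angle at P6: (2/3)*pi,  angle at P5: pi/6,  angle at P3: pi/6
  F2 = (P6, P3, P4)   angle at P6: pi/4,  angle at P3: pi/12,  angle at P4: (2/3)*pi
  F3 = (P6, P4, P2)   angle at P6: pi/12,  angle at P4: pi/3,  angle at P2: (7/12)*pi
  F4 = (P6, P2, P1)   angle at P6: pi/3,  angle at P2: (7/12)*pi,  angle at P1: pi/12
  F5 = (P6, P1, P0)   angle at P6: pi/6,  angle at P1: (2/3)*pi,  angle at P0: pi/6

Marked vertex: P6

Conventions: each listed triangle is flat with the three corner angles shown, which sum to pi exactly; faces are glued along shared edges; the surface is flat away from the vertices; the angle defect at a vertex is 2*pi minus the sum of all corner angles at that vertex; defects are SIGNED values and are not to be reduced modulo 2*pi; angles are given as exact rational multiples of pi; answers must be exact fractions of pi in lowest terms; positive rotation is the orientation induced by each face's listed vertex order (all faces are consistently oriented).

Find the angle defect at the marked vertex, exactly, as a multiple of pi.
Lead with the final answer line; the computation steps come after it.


Answer: defect(P6) = 0

Sum of corner angles at P6: 2*pi
defect = 2*pi - 2*pi


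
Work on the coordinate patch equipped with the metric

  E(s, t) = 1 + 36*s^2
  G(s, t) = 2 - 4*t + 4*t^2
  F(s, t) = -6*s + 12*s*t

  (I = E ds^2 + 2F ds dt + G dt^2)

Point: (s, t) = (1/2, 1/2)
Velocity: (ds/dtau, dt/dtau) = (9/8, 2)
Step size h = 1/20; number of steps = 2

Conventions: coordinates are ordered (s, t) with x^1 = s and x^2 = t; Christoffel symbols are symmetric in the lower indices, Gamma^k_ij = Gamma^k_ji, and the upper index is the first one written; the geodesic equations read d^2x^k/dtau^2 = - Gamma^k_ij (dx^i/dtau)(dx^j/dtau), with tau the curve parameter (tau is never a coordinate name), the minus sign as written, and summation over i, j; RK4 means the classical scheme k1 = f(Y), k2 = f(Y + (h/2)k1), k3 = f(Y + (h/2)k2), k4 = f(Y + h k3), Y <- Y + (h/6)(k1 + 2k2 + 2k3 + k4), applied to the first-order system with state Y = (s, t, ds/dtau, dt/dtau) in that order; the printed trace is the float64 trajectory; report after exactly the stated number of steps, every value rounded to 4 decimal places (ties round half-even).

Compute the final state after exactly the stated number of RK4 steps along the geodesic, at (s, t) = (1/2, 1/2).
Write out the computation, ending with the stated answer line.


f(Y) = (ds/dtau, dt/dtau, -Gamma^s_ij Y'^i Y'^j, -Gamma^t_ij Y'^i Y'^j) with the Gammas evaluated at the stage position; h = 0.050000; intermediate values shown to 6 dp
step 0: s = 0.5000, t = 0.5000, ds/dtau = 1.1250, dt/dtau = 2.0000
step 1:
  k1: at (s, t) = (0.500000, 0.500000), (ds/dtau, dt/dtau) = (1.125000, 2.000000); Gamma_sss = 1.800000, Gamma_sst = 0.000000, Gamma_stt = 0.600000, Gamma_tss = 0.000000, Gamma_tst = 0.000000, Gamma_ttt = 0.000000; k1 = (1.125000, 2.000000, -4.678125, 0.000000)
  k2: at (s, t) = (0.528125, 0.550000), (ds/dtau, dt/dtau) = (1.008047, 2.000000); Gamma_sss = 1.720436, Gamma_sst = 0.000000, Gamma_stt = 0.573479, Gamma_tss = 0.054294, Gamma_tst = 0.000000, Gamma_ttt = 0.018098; k2 = (1.008047, 2.000000, -4.042151, -0.127563)
  k3: at (s, t) = (0.525201, 0.550000), (ds/dtau, dt/dtau) = (1.023946, 1.996811); Gamma_sss = 1.728250, Gamma_sst = 0.000000, Gamma_stt = 0.576083, Gamma_tss = 0.054844, Gamma_tst = 0.000000, Gamma_ttt = 0.018281; k3 = (1.023946, 1.996811, -4.109003, -0.130395)
  k4: at (s, t) = (0.551197, 0.599841), (ds/dtau, dt/dtau) = (0.919550, 1.993480); Gamma_sss = 1.656721, Gamma_sst = 0.000000, Gamma_stt = 0.552240, Gamma_tss = 0.100029, Gamma_tst = 0.000000, Gamma_ttt = 0.033343; k4 = (0.919550, 1.993480, -3.595459, -0.217087)
  Y <- Y + (h/6)(k1 + 2k2 + 2k3 + k4): s = 0.5509, t = 0.5999, ds/dtau = 0.9202, dt/dtau = 1.9939
step 2:
  k1: at (s, t) = (0.550904, 0.599893), (ds/dtau, dt/dtau) = (0.920201, 1.993892); Gamma_sss = 1.657443, Gamma_sst = 0.000000, Gamma_stt = 0.552481, Gamma_tss = 0.100178, Gamma_tst = 0.000000, Gamma_ttt = 0.033393; k1 = (0.920201, 1.993892, -3.599917, -0.217584)
  k2: at (s, t) = (0.573909, 0.649740), (ds/dtau, dt/dtau) = (0.830203, 1.988452); Gamma_sss = 1.595783, Gamma_sst = 0.000000, Gamma_stt = 0.531928, Gamma_tss = 0.138786, Gamma_tst = 0.000000, Gamma_ttt = 0.046262; k2 = (0.830203, 1.988452, -3.203084, -0.278574)
  k3: at (s, t) = (0.571660, 0.649604), (ds/dtau, dt/dtau) = (0.840124, 1.986927); Gamma_sss = 1.601022, Gamma_sst = 0.000000, Gamma_stt = 0.533674, Gamma_tss = 0.139663, Gamma_tst = 0.000000, Gamma_ttt = 0.046554; k3 = (0.840124, 1.986927, -3.236894, -0.282366)
  k4: at (s, t) = (0.592911, 0.699239), (ds/dtau, dt/dtau) = (0.758356, 1.979773); Gamma_sss = 1.545119, Gamma_sst = 0.000000, Gamma_stt = 0.515040, Gamma_tss = 0.173071, Gamma_tst = 0.000000, Gamma_ttt = 0.057690; k4 = (0.758356, 1.979773, -2.907303, -0.325652)
  Y <- Y + (h/6)(k1 + 2k2 + 2k3 + k4): s = 0.5927, t = 0.6993, ds/dtau = 0.7586, dt/dtau = 1.9800

Answer: s = 0.5927, t = 0.6993, ds/dtau = 0.7586, dt/dtau = 1.9800


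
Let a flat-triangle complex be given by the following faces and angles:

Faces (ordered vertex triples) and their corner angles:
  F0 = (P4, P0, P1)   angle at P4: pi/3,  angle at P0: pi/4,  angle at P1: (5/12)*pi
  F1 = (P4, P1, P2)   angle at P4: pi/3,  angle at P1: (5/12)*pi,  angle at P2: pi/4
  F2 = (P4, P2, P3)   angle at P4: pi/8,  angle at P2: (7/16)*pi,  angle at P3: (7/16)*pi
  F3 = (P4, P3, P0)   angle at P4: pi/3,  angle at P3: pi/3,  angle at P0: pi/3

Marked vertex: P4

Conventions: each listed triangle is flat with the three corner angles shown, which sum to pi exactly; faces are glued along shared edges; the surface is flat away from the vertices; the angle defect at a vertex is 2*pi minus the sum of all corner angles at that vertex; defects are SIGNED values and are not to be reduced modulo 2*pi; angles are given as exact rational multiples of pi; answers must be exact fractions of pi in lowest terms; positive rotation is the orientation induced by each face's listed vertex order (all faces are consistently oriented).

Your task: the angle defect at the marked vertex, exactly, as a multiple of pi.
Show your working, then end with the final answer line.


Sum of corner angles at P4: (9/8)*pi
defect = 2*pi - (9/8)*pi

Answer: defect(P4) = (7/8)*pi


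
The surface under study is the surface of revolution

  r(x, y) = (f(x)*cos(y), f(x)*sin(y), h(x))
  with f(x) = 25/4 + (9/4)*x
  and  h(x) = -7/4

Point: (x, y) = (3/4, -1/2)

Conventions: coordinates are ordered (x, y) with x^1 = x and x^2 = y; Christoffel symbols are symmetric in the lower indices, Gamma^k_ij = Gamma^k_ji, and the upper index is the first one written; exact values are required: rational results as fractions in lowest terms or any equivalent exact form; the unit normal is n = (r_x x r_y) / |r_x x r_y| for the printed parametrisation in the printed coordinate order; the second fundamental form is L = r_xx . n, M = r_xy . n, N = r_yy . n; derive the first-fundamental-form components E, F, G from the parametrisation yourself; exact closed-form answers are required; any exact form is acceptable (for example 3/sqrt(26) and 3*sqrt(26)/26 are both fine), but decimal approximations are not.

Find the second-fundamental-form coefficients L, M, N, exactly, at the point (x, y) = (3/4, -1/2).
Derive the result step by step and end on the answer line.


f = 127/16, f' = 9/4, f'' = 0, h' = 0, h'' = 0
E = 81/16, F = 0, G = 16129/256; answer radicand W^2 = 81/16
unnormalised second-form numerators: l = 0, m = 0, n = 0; L = l/sqrt(81/16), and similarly M = m/sqrt(W^2), N = n/sqrt(W^2)

Answer: L = 0, M = 0, N = 0


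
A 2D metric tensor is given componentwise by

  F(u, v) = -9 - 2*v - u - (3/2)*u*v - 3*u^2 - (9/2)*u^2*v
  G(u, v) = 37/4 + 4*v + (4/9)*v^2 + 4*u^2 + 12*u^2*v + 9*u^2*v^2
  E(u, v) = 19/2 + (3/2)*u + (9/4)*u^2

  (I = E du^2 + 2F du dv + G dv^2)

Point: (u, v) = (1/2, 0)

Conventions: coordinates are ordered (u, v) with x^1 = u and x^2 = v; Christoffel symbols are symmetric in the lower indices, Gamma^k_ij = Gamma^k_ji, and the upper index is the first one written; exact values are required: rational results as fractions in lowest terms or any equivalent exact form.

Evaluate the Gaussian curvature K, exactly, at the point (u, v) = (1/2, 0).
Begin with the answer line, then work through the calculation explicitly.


Answer: K = -238640/136161

E = 173/16, F = -41/4, G = 41/4, EG - F^2 = 369/64 at the point
E_u = 15/4, E_v = 0, F_u = -4, F_v = -31/8, G_u = 4, G_v = 7
E_vv = 0, F_uv = -6, G_uu = 8
The intrinsic route: Brioschi's K = (det M1 - det M2)/(EG - F^2)^2.
M1 = [[-E_vv/2 + F_uv - G_uu/2, E_u/2, F_u - E_v/2], [F_v - G_u/2, E, F], [G_v/2, F, G]] = [[-10, 15/8, -4], [-47/8, 173/16, -41/4], [7/2, -41/4, 41/4]]; det M1 = -25987/256
M2 = [[0, E_v/2, G_u/2], [E_v/2, E, F], [G_u/2, F, G]] = [[0, 0, 2], [0, 173/16, -41/4], [2, -41/4, 41/4]]; det M2 = -173/4
det M1 - det M2 = -14915/256; K = -14915/256 / (369/64)^2 = -238640/136161


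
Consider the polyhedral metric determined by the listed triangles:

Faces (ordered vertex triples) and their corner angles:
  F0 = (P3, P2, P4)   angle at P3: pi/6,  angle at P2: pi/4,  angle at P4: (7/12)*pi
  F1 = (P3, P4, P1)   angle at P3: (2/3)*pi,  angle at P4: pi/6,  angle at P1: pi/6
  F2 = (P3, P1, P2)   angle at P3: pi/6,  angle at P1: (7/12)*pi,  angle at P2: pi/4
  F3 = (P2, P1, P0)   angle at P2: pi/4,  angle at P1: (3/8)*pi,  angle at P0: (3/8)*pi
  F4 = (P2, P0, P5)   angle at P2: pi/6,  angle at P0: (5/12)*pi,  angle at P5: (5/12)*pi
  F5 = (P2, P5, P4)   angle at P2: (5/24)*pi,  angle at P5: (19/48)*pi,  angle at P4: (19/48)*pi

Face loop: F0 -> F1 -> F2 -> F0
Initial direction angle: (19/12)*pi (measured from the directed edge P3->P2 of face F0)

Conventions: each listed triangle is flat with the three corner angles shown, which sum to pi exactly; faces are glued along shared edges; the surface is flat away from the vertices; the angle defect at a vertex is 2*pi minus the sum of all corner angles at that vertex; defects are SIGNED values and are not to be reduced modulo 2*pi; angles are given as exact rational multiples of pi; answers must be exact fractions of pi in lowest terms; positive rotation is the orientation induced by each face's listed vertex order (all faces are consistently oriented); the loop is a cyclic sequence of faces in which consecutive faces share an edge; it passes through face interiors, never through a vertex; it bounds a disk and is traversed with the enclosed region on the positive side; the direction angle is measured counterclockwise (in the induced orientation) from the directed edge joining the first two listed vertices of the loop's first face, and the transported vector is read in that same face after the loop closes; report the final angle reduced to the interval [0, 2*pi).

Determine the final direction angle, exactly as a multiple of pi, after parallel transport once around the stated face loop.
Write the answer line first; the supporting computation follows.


Answer: final direction angle = (7/12)*pi

enclosed vertex P3: corner angles sum to pi, defect = 2*pi - pi = pi
transport around the loop rotates by the sum of enclosed defects; add to the initial angle mod 2*pi
final angle = (19/12)*pi + pi = (7/12)*pi (mod 2*pi)


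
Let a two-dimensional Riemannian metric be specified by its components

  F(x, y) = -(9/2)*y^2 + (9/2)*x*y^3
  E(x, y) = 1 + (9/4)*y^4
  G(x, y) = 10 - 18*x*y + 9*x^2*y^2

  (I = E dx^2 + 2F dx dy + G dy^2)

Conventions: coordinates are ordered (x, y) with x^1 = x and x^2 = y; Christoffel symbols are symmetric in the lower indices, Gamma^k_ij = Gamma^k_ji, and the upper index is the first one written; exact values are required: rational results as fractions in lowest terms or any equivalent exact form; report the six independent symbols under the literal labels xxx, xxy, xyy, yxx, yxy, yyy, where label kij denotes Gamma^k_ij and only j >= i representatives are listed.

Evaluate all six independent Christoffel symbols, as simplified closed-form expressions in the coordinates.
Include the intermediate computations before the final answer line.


E = 1 + (9/4)*y^4; F = -(9/2)*y^2 + (9/2)*x*y^3; G = 10 - 18*x*y + 9*x^2*y^2
Gamma^k_ij = (1/2) g^{kl} (d_i g_jl + d_j g_il - d_l g_ij), with g^inv = (1/(EG-F^2)) [[G, -F], [-F, E]]
first partials: E_x = 0, E_y = 9*y^3, F_x = (9/2)*y^3, F_y = -9*y + (27/2)*x*y^2, G_x = -18*y + 18*x*y^2, G_y = -18*x + 18*x^2*y
D = EG - F^2 = 10 - 18*x*y + (9/4)*y^4 + 9*x^2*y^2
expanded: Gamma^x_xx = (G E_x - 2F F_x + F E_y)/(2D), Gamma^x_xy = (G E_y - F G_x)/(2D), Gamma^x_yy = (2G F_y - G G_x - F G_y)/(2D), Gamma^y_xx = (2E F_x - E E_y - F E_x)/(2D), Gamma^y_xy = (E G_x - F E_y)/(2D), Gamma^y_yy = (E G_y - 2F F_y + F G_x)/(2D); substitute and cancel common factors

Answer: Gamma_xxx = 0, Gamma_xxy = 18*y^3/(36*x^2*y^2 - 72*x*y + 9*y^4 + 40), Gamma_xyy = 18*x*y^2/(36*x^2*y^2 - 72*x*y + 9*y^4 + 40), Gamma_yxx = 0, Gamma_yxy = (36*x*y^2 - 36*y)/(36*x^2*y^2 - 72*x*y + 9*y^4 + 40), Gamma_yyy = (36*x^2*y - 36*x)/(36*x^2*y^2 - 72*x*y + 9*y^4 + 40)


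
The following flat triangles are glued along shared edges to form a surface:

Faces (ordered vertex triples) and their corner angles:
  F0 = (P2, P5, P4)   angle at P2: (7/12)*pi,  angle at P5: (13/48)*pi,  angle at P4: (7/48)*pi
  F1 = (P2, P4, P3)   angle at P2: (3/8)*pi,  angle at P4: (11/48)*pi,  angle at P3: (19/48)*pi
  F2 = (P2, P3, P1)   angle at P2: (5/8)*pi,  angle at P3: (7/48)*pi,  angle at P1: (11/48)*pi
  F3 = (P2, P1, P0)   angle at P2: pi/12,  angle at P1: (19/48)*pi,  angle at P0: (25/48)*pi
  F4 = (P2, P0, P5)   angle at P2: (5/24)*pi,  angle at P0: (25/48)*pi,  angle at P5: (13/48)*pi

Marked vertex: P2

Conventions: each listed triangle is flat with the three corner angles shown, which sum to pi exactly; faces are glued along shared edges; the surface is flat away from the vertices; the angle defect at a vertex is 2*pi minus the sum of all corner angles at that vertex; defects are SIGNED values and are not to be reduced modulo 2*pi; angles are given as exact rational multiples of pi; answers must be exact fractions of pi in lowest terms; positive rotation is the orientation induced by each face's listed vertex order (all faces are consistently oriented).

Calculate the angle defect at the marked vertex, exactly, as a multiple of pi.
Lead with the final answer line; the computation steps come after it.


Answer: defect(P2) = pi/8

Sum of corner angles at P2: (15/8)*pi
defect = 2*pi - (15/8)*pi


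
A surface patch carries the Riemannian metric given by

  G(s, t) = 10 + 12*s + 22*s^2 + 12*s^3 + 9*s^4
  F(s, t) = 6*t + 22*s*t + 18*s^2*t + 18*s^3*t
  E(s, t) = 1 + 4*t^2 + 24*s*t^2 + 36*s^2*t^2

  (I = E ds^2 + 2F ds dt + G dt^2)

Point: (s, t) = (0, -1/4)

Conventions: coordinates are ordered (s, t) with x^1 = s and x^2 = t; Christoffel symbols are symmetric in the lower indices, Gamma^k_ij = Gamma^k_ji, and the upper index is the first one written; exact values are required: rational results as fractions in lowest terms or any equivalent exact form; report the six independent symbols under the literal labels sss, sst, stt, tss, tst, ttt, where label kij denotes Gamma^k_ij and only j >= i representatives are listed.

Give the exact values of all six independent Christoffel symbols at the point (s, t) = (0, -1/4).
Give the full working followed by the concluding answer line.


E = 5/4, F = -3/2, G = 10 at the point
E_s = 3/2, E_t = -2, F_s = -11/2, F_t = 6, G_s = 12, G_t = 0
EG - F^2 = 41/4;  g^inv = (4/41) * [[10, 3/2], [3/2, 5/4]]
first-kind symbols [ij,l] = (1/2)(d_i g_jl + d_j g_il - d_l g_ij): [ss,s] = E_s/2 = 3/4, [ss,t] = F_s - E_t/2 = -9/2, [st,s] = E_t/2 = -1, [st,t] = G_s/2 = 6, [tt,s] = F_t - G_s/2 = 0, [tt,t] = G_t/2 = 0
Gamma^s_ij = (G*[ij,s] - F*[ij,t])/(EG - F^2), Gamma^t_ij = (E*[ij,t] - F*[ij,s])/(EG - F^2)

Answer: Gamma_sss = 3/41, Gamma_sst = -4/41, Gamma_stt = 0, Gamma_tss = -18/41, Gamma_tst = 24/41, Gamma_ttt = 0


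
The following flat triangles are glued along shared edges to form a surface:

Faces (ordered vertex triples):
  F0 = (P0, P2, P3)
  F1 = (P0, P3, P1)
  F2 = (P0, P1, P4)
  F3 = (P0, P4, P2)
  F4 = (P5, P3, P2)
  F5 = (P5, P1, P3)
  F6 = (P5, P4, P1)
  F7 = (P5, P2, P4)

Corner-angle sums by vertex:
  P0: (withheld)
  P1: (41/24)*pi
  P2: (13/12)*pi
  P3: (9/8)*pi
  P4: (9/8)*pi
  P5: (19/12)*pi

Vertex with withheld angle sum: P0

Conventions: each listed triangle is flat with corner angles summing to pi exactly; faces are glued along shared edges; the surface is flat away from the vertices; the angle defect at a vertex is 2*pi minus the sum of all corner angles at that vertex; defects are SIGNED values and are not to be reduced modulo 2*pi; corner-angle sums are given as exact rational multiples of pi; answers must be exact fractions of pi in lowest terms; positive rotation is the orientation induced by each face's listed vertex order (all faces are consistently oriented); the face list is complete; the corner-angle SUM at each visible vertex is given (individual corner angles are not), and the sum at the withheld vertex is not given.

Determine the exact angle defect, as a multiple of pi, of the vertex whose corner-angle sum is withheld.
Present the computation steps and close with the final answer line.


V = 6, E = 12, F = 8; chi = V - E + F = 2
Gauss-Bonnet: total defect = 2*pi*chi = 4*pi; visible defects sum to (27/8)*pi

Answer: defect(P0) = (5/8)*pi


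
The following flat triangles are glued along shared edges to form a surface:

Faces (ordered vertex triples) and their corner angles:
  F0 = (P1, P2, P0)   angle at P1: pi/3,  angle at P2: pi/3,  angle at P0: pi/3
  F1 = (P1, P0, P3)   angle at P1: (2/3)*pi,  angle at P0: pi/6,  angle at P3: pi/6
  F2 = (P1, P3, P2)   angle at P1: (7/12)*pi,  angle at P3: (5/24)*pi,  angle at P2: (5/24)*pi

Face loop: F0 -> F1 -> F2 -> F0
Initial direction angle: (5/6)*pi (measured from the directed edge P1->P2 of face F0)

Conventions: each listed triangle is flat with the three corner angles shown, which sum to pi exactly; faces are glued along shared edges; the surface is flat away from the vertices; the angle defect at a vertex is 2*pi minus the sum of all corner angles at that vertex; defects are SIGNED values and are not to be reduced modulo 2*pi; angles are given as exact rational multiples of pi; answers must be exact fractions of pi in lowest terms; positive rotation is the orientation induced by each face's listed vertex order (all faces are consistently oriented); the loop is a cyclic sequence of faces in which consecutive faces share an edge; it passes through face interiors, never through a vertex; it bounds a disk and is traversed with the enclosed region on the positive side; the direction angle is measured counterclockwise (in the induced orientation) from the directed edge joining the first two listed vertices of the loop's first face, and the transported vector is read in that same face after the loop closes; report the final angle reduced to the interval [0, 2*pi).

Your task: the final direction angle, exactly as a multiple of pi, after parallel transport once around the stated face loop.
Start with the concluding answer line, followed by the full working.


Answer: final direction angle = (5/4)*pi

enclosed vertex P1: corner angles sum to (19/12)*pi, defect = 2*pi - (19/12)*pi = (5/12)*pi
final direction = starting direction + enclosed defect total, reduced mod 2*pi (induced orientation)
final angle = (5/6)*pi + (5/12)*pi = (5/4)*pi (mod 2*pi)


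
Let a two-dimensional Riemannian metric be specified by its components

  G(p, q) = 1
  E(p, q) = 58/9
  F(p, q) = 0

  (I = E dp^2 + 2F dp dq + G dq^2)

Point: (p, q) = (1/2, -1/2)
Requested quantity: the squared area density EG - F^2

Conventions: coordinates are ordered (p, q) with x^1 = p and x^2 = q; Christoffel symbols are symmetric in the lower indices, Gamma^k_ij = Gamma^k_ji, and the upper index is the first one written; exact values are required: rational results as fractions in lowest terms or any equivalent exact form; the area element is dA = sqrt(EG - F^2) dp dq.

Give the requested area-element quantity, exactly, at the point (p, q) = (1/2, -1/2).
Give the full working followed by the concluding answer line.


E = 58/9, F = 0, G = 1; EG - F^2 = 58/9

Answer: EG - F^2 = 58/9


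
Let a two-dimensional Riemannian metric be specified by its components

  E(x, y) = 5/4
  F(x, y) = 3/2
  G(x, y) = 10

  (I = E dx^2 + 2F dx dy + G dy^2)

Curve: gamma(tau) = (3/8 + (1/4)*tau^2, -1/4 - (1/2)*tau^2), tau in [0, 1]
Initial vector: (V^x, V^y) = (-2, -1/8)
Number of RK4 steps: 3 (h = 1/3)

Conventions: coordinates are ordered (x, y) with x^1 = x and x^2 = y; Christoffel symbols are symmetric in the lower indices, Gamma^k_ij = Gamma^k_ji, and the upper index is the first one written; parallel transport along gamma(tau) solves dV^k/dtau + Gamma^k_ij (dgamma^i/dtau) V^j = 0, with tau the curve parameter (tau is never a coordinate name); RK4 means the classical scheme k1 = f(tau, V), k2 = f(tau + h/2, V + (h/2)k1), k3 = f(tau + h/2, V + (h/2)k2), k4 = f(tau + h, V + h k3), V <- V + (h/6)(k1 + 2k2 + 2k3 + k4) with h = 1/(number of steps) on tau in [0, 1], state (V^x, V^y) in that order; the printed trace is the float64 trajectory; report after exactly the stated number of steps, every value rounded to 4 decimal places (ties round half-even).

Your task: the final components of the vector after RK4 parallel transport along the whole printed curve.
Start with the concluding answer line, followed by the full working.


Answer: V^x = -2.0000, V^y = -0.1250

gamma'(tau) = ((1/2)*tau, -tau); f(tau, V)^k = -Gamma^k_ij(gamma(tau)) gamma'^i(tau) V^j; h = 1/3; intermediate values shown to 6 dp
curve data and Christoffel symbols at the stage parameters:
  tau = 0.000000: gamma = (0.375000, -0.250000), gamma' = (0.000000, 0.000000); Gamma_xxx = 0.000000, Gamma_xxy = 0.000000, Gamma_xyy = 0.000000, Gamma_yxx = 0.000000, Gamma_yxy = 0.000000, Gamma_yyy = 0.000000
  tau = 0.166667: gamma = (0.381944, -0.263889), gamma' = (0.083333, -0.166667); Gamma_xxx = 0.000000, Gamma_xxy = 0.000000, Gamma_xyy = 0.000000, Gamma_yxx = 0.000000, Gamma_yxy = 0.000000, Gamma_yyy = 0.000000
  tau = 0.333333: gamma = (0.402778, -0.305556), gamma' = (0.166667, -0.333333); Gamma_xxx = 0.000000, Gamma_xxy = 0.000000, Gamma_xyy = 0.000000, Gamma_yxx = 0.000000, Gamma_yxy = 0.000000, Gamma_yyy = 0.000000
  tau = 0.500000: gamma = (0.437500, -0.375000), gamma' = (0.250000, -0.500000); Gamma_xxx = 0.000000, Gamma_xxy = 0.000000, Gamma_xyy = 0.000000, Gamma_yxx = 0.000000, Gamma_yxy = 0.000000, Gamma_yyy = 0.000000
  tau = 0.666667: gamma = (0.486111, -0.472222), gamma' = (0.333333, -0.666667); Gamma_xxx = 0.000000, Gamma_xxy = 0.000000, Gamma_xyy = 0.000000, Gamma_yxx = 0.000000, Gamma_yxy = 0.000000, Gamma_yyy = 0.000000
  tau = 0.833333: gamma = (0.548611, -0.597222), gamma' = (0.416667, -0.833333); Gamma_xxx = 0.000000, Gamma_xxy = 0.000000, Gamma_xyy = 0.000000, Gamma_yxx = 0.000000, Gamma_yxy = 0.000000, Gamma_yyy = 0.000000
  tau = 1.000000: gamma = (0.625000, -0.750000), gamma' = (0.500000, -1.000000); Gamma_xxx = 0.000000, Gamma_xxy = 0.000000, Gamma_xyy = 0.000000, Gamma_yxx = 0.000000, Gamma_yxy = 0.000000, Gamma_yyy = 0.000000
step 0: V^x = -2.0000, V^y = -0.1250
step 1: k1 = (0.000000, 0.000000), k2 = (0.000000, 0.000000), k3 = (0.000000, 0.000000), k4 = (0.000000, 0.000000); V <- V + (h/6)(k1 + 2k2 + 2k3 + k4): V^x = -2.0000, V^y = -0.1250
step 2: k1 = (0.000000, 0.000000), k2 = (0.000000, 0.000000), k3 = (0.000000, 0.000000), k4 = (0.000000, 0.000000); V <- V + (h/6)(k1 + 2k2 + 2k3 + k4): V^x = -2.0000, V^y = -0.1250
step 3: k1 = (0.000000, 0.000000), k2 = (0.000000, 0.000000), k3 = (0.000000, 0.000000), k4 = (0.000000, 0.000000); V <- V + (h/6)(k1 + 2k2 + 2k3 + k4): V^x = -2.0000, V^y = -0.1250


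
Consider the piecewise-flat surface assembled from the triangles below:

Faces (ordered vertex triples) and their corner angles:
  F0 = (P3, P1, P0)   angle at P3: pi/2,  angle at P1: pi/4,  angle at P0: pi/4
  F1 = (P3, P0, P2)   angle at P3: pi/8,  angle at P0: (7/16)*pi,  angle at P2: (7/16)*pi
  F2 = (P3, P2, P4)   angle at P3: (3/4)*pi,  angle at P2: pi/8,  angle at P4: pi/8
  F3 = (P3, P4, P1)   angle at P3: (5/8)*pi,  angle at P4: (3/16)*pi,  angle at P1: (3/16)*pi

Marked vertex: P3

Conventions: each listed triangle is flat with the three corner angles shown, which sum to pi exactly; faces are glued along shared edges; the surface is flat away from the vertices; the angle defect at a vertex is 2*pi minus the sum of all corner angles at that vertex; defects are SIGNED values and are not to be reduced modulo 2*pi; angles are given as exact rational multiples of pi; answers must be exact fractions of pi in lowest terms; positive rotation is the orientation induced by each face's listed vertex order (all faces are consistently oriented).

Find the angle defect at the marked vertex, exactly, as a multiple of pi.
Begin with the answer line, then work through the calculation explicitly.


Answer: defect(P3) = 0

Sum of corner angles at P3: 2*pi
defect = 2*pi - 2*pi


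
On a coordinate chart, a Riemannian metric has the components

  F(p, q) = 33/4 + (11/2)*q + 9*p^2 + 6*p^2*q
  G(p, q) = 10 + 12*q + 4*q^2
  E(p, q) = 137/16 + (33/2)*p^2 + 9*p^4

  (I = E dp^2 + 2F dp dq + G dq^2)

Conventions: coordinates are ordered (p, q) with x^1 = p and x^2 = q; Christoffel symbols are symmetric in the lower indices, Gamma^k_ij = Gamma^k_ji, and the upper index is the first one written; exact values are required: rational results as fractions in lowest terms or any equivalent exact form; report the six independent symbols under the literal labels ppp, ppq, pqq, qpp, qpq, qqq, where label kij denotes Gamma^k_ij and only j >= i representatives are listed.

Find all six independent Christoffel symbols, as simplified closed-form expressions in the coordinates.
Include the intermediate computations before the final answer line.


E = 137/16 + (33/2)*p^2 + 9*p^4; F = 33/4 + (11/2)*q + 9*p^2 + 6*p^2*q; G = 10 + 12*q + 4*q^2
Gamma^k_ij = (1/2) g^{kl} (d_i g_jl + d_j g_il - d_l g_ij), with g^inv = (1/(EG-F^2)) [[G, -F], [-F, E]]
first partials: E_p = 33*p + 36*p^3, E_q = 0, F_p = 18*p + 12*p*q, F_q = 11/2 + 6*p^2, G_p = 0, G_q = 12 + 8*q
D = EG - F^2 = 281/16 + 12*q + 4*q^2 + (33/2)*p^2 + 9*p^4
expanded: Gamma^p_pp = (G E_p - 2F F_p + F E_q)/(2D), Gamma^p_pq = (G E_q - F G_p)/(2D), Gamma^p_qq = (2G F_q - G G_p - F G_q)/(2D), Gamma^q_pp = (2E F_p - E E_q - F E_p)/(2D), Gamma^q_pq = (E G_p - F E_q)/(2D), Gamma^q_qq = (E G_q - 2F F_q + F G_p)/(2D); substitute and cancel common factors

Answer: Gamma_ppp = (288*p^3 + 264*p)/(144*p^4 + 264*p^2 + 64*q^2 + 192*q + 281), Gamma_ppq = 0, Gamma_pqq = (96*p^2 + 88)/(144*p^4 + 264*p^2 + 64*q^2 + 192*q + 281), Gamma_qpp = (192*p*q + 288*p)/(144*p^4 + 264*p^2 + 64*q^2 + 192*q + 281), Gamma_qpq = 0, Gamma_qqq = (64*q + 96)/(144*p^4 + 264*p^2 + 64*q^2 + 192*q + 281)


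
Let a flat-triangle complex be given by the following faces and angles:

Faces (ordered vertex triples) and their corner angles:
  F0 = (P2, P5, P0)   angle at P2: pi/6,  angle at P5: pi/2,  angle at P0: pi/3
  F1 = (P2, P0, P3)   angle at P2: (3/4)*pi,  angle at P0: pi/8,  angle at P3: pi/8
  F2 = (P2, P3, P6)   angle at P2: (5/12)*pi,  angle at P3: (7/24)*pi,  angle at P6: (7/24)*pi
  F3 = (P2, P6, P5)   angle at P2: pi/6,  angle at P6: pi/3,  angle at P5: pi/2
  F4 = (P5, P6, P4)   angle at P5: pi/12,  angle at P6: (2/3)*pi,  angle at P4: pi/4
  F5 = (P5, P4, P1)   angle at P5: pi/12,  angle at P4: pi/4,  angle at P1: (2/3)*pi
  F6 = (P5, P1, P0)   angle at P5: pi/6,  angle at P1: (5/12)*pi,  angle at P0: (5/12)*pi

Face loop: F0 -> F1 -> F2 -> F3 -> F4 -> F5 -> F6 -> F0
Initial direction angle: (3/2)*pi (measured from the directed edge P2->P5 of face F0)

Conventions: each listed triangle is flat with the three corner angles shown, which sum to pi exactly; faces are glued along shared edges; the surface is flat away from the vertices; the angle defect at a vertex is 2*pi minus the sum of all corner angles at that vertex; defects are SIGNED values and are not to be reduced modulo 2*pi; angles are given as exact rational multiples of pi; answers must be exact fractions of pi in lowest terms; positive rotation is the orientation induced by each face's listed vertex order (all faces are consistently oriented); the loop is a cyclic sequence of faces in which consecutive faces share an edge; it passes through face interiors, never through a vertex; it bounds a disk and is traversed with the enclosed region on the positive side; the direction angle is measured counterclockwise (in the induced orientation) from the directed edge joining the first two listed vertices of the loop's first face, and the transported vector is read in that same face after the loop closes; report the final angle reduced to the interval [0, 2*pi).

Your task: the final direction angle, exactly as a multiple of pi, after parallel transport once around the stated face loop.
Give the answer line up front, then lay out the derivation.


Answer: final direction angle = (2/3)*pi

enclosed vertex P2: corner angles sum to (3/2)*pi, defect = 2*pi - (3/2)*pi = pi/2
enclosed vertex P5: corner angles sum to (4/3)*pi, defect = 2*pi - (4/3)*pi = (2/3)*pi
the final direction is the initial angle plus the enclosed defects, taken mod 2*pi in the induced orientation
final angle = (3/2)*pi + (7/6)*pi = (2/3)*pi (mod 2*pi)


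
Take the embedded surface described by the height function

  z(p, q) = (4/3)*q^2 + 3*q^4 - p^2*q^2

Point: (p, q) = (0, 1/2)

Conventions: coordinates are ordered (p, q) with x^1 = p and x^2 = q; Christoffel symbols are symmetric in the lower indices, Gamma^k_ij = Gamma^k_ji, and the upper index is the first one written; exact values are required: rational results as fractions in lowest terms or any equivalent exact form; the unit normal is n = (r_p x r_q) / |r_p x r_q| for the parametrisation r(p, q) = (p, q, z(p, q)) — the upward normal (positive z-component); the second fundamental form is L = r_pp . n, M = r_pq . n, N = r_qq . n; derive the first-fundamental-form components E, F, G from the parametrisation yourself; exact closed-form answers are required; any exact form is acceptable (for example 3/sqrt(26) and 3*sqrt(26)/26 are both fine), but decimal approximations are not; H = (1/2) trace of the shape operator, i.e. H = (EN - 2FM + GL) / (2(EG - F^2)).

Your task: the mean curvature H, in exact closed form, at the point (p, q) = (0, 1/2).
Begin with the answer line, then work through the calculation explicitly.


Answer: H = 309*sqrt(13)/8450

z_p = 0, z_q = 17/6, z_pp = -1/2, z_pq = 0, z_qq = 35/3
E = 1, F = 0, G = 325/36; answer radicand W^2 = 325/36
unnormalised second-form numerators: l = -1/2, m = 0, n = 35/3; L = l/sqrt(325/36), and similarly M = m/sqrt(W^2), N = n/sqrt(W^2)
H = (E*n - 2*F*m + G*l) / (2*(EG - F^2)*sqrt(W^2)); E*n - 2*F*m + G*l = 515/72, EG - F^2 = 325/36, so H = (103/260)/sqrt(325/36)


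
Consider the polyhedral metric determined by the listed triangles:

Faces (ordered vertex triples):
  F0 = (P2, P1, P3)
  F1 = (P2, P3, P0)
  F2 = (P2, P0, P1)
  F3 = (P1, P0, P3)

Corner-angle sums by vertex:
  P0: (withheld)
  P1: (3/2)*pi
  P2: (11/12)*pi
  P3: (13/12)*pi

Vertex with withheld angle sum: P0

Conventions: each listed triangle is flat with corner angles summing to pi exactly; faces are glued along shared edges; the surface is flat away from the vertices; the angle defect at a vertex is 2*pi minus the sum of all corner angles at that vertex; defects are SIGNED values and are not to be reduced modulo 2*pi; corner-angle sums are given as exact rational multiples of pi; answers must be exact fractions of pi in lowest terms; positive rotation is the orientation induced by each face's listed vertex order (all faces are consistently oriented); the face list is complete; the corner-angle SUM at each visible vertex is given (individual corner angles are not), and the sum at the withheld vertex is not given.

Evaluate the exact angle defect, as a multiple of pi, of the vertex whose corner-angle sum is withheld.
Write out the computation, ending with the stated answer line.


V = 4, E = 6, F = 4; chi = V - E + F = 2
Gauss-Bonnet: total defect = 2*pi*chi = 4*pi; visible defects sum to (5/2)*pi

Answer: defect(P0) = (3/2)*pi


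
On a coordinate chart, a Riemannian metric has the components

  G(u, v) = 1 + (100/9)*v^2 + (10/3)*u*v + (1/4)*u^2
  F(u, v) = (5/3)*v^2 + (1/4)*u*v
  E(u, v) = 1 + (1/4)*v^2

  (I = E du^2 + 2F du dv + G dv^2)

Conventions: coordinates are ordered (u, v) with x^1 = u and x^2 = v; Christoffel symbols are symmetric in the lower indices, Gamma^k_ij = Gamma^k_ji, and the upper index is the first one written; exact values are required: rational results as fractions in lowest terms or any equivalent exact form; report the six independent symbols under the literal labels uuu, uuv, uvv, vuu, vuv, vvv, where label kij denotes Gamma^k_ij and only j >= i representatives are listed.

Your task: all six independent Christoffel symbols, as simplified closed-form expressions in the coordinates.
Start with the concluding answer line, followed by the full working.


Answer: Gamma_uuu = 0, Gamma_uuv = 9*v/(9*u^2 + 120*u*v + 409*v^2 + 36), Gamma_uvv = 60*v/(9*u^2 + 120*u*v + 409*v^2 + 36), Gamma_vuu = 0, Gamma_vuv = (9*u + 60*v)/(9*u^2 + 120*u*v + 409*v^2 + 36), Gamma_vvv = (60*u + 400*v)/(9*u^2 + 120*u*v + 409*v^2 + 36)

E = 1 + (1/4)*v^2; F = (5/3)*v^2 + (1/4)*u*v; G = 1 + (100/9)*v^2 + (10/3)*u*v + (1/4)*u^2
Gamma^k_ij = (1/2) g^{kl} (d_i g_jl + d_j g_il - d_l g_ij), with g^inv = (1/(EG-F^2)) [[G, -F], [-F, E]]
first partials: E_u = 0, E_v = (1/2)*v, F_u = (1/4)*v, F_v = (10/3)*v + (1/4)*u, G_u = (10/3)*v + (1/2)*u, G_v = (200/9)*v + (10/3)*u
D = EG - F^2 = 1 + (409/36)*v^2 + (10/3)*u*v + (1/4)*u^2
expanded: Gamma^u_uu = (G E_u - 2F F_u + F E_v)/(2D), Gamma^u_uv = (G E_v - F G_u)/(2D), Gamma^u_vv = (2G F_v - G G_u - F G_v)/(2D), Gamma^v_uu = (2E F_u - E E_v - F E_u)/(2D), Gamma^v_uv = (E G_u - F E_v)/(2D), Gamma^v_vv = (E G_v - 2F F_v + F G_u)/(2D); substitute and cancel common factors


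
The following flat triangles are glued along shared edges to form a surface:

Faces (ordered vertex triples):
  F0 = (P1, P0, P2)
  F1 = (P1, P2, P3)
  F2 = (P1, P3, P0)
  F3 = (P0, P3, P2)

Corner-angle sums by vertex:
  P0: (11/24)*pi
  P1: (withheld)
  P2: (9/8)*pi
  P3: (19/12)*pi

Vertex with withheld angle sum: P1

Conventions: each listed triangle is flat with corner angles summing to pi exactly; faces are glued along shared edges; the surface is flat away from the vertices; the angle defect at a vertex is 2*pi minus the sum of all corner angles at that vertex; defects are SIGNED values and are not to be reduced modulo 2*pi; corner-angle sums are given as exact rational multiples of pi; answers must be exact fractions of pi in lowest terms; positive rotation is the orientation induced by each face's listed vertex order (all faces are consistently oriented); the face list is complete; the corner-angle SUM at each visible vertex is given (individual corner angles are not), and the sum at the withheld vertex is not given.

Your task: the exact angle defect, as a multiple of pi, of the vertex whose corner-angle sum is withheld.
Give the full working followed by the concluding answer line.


V = 4, E = 6, F = 4; chi = V - E + F = 2
Gauss-Bonnet: total defect = 2*pi*chi = 4*pi; visible defects sum to (17/6)*pi

Answer: defect(P1) = (7/6)*pi


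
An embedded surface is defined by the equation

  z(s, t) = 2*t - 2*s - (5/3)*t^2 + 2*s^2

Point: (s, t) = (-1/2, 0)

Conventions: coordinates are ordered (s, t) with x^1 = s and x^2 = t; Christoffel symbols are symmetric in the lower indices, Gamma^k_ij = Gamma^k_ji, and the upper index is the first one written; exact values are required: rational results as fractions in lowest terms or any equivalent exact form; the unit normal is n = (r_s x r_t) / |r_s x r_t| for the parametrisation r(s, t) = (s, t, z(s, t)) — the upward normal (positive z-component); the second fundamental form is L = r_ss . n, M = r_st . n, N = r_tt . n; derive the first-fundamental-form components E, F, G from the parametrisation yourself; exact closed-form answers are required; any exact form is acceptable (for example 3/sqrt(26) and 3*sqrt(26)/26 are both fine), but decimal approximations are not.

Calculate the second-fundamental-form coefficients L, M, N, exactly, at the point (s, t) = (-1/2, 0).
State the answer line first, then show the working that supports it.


Answer: L = 4*sqrt(21)/21, M = 0, N = -10*sqrt(21)/63

z_s = -4, z_t = 2, z_ss = 4, z_st = 0, z_tt = -10/3
E = 17, F = -8, G = 5; answer radicand W^2 = 21
unnormalised second-form numerators: l = 4, m = 0, n = -10/3; L = l/sqrt(21), and similarly M = m/sqrt(W^2), N = n/sqrt(W^2)


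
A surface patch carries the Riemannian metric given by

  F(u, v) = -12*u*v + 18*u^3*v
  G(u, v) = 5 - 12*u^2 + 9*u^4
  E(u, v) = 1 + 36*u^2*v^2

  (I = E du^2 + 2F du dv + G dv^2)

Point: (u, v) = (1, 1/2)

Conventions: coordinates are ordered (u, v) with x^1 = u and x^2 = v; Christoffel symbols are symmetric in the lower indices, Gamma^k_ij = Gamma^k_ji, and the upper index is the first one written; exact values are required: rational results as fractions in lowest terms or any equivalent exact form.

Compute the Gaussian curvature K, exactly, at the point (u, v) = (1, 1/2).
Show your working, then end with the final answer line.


E = 10, F = 3, G = 2, EG - F^2 = 11 at the point
E_u = 18, E_v = 36, F_u = 21, F_v = 6, G_u = 12, G_v = 0
E_vv = 72, F_uv = 42, G_uu = 84
K follows from Brioschi's formula, (det M1 - det M2)/(EG - F^2)^2.
M1 = [[-E_vv/2 + F_uv - G_uu/2, E_u/2, F_u - E_v/2], [F_v - G_u/2, E, F], [G_v/2, F, G]] = [[-36, 9, 3], [0, 10, 3], [0, 3, 2]]; det M1 = -396
M2 = [[0, E_v/2, G_u/2], [E_v/2, E, F], [G_u/2, F, G]] = [[0, 18, 6], [18, 10, 3], [6, 3, 2]]; det M2 = -360
det M1 - det M2 = -36; K = -36 / (11)^2 = -36/121

Answer: K = -36/121


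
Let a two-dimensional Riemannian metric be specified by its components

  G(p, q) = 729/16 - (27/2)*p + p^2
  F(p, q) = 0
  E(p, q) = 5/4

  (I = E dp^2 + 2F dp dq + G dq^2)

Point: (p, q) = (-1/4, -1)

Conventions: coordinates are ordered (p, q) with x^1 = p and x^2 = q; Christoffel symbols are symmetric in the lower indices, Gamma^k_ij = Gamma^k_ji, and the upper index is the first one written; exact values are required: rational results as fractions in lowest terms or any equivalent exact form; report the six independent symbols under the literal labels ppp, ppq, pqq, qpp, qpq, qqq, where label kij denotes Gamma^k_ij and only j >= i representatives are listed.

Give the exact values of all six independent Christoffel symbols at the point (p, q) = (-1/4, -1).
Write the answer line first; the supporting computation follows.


Answer: Gamma_ppp = 0, Gamma_ppq = 0, Gamma_pqq = 28/5, Gamma_qpp = 0, Gamma_qpq = -1/7, Gamma_qqq = 0

E = 5/4, F = 0, G = 49 at the point
E_p = 0, E_q = 0, F_p = 0, F_q = 0, G_p = -14, G_q = 0
EG - F^2 = 245/4;  g^inv = (4/245) * [[49, 0], [0, 5/4]]
first-kind symbols [ij,l] = (1/2)(d_i g_jl + d_j g_il - d_l g_ij): [pp,p] = E_p/2 = 0, [pp,q] = F_p - E_q/2 = 0, [pq,p] = E_q/2 = 0, [pq,q] = G_p/2 = -7, [qq,p] = F_q - G_p/2 = 7, [qq,q] = G_q/2 = 0
Gamma^p_ij = (G*[ij,p] - F*[ij,q])/(EG - F^2), Gamma^q_ij = (E*[ij,q] - F*[ij,p])/(EG - F^2)


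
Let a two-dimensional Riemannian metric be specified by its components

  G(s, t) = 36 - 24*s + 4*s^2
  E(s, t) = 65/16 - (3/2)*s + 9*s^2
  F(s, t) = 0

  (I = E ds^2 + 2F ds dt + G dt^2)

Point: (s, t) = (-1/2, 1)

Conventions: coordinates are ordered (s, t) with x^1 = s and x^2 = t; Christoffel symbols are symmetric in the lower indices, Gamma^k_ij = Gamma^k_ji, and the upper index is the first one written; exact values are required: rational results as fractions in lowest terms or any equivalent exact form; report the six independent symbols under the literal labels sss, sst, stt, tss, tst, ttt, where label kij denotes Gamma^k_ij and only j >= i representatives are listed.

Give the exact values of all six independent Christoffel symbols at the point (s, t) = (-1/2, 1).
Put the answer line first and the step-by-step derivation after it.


Answer: Gamma_sss = -84/113, Gamma_sst = 0, Gamma_stt = 224/113, Gamma_tss = 0, Gamma_tst = -2/7, Gamma_ttt = 0

E = 113/16, F = 0, G = 49 at the point
E_s = -21/2, E_t = 0, F_s = 0, F_t = 0, G_s = -28, G_t = 0
EG - F^2 = 5537/16;  g^inv = (16/5537) * [[49, 0], [0, 113/16]]
first-kind symbols [ij,l] = (1/2)(d_i g_jl + d_j g_il - d_l g_ij): [ss,s] = E_s/2 = -21/4, [ss,t] = F_s - E_t/2 = 0, [st,s] = E_t/2 = 0, [st,t] = G_s/2 = -14, [tt,s] = F_t - G_s/2 = 14, [tt,t] = G_t/2 = 0
Gamma^s_ij = (G*[ij,s] - F*[ij,t])/(EG - F^2), Gamma^t_ij = (E*[ij,t] - F*[ij,s])/(EG - F^2)
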